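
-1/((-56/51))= 51/56 = 0.91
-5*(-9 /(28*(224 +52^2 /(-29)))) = 435/35392 = 0.01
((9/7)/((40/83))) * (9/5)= 6723/1400 = 4.80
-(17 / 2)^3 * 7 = -34391/8 = -4298.88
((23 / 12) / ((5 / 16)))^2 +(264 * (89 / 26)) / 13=4073716/38025 = 107.13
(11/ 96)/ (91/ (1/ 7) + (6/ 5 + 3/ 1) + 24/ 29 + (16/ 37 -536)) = 59015/54831168 = 0.00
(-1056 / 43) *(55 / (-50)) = 5808/215 = 27.01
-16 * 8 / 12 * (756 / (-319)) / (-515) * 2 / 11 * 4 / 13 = -64512/23492755 = 0.00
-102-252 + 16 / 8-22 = -374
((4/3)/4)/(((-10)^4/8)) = 1/3750 = 0.00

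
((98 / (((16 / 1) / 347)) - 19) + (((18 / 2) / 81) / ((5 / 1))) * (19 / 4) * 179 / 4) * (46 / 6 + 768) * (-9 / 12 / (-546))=272078389/120960 = 2249.33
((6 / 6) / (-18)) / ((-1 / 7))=7/18 = 0.39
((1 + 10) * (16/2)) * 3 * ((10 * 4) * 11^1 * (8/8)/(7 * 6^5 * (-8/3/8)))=-1210/189 = -6.40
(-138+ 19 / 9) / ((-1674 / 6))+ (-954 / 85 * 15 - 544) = -30387419/42687 = -711.87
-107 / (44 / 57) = -6099/44 = -138.61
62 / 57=1.09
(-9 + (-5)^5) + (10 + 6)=-3118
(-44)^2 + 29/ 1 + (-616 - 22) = 1327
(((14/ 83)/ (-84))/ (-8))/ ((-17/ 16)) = -1/4233 = 0.00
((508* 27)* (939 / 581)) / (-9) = -1431036/581 = -2463.06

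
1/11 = 0.09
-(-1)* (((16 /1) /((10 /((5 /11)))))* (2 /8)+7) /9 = 79/99 = 0.80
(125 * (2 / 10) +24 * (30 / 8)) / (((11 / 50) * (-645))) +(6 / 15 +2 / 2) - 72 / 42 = -55859/49665 = -1.12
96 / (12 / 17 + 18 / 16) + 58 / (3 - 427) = 920217/17596 = 52.30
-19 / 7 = -2.71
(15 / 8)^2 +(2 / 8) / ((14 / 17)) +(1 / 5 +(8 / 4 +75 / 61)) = 990463/136640 = 7.25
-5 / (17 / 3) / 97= -15/1649 = -0.01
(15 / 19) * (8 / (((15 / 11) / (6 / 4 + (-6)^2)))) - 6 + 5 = 3281/19 = 172.68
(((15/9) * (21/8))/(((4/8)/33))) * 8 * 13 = 30030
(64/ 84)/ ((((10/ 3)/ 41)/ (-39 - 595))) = -207952/35 = -5941.49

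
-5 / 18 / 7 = -5/126 = -0.04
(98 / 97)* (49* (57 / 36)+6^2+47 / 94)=67081/582 = 115.26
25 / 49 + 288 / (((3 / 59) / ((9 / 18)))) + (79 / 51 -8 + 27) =7129795/2499 = 2853.06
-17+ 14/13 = -207/13 = -15.92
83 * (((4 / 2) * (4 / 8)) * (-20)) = -1660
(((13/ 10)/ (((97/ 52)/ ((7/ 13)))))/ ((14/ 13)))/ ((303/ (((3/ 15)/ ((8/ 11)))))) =1859/5878200 = 0.00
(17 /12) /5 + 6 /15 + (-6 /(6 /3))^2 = 581/60 = 9.68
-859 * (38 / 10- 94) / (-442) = -387409/2210 = -175.30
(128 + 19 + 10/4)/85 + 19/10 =311/85 = 3.66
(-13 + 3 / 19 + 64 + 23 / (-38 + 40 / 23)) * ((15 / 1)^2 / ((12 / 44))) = 220164175/5282 = 41681.97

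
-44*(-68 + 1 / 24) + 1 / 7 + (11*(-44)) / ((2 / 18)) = -57359/42 = -1365.69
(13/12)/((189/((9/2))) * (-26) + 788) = -13/3648 = 0.00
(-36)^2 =1296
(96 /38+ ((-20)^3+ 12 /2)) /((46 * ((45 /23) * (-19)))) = 75919/16245 = 4.67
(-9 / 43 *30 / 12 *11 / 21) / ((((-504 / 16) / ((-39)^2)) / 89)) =2481765/2107 = 1177.87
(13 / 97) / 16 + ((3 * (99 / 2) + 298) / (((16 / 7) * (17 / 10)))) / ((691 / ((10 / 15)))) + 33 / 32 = 125849647/109388064 = 1.15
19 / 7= 2.71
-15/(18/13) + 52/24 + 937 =2785/3 = 928.33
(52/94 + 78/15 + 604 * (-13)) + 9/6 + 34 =-3671051/470 = -7810.75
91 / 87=1.05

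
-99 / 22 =-9/2 = -4.50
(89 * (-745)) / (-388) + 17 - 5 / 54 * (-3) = 657079/3492 = 188.17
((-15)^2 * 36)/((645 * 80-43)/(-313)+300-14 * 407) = -281700/193459 = -1.46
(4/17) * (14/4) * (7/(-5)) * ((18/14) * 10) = -252/17 = -14.82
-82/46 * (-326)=13366/23 = 581.13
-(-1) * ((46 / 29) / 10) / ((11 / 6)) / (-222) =-23/59015 = 0.00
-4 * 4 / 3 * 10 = -160/3 = -53.33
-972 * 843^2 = -690750828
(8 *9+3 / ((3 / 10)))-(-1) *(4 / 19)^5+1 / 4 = 814640667/9904396 = 82.25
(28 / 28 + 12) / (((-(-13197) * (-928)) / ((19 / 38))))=-13/24493632 = 0.00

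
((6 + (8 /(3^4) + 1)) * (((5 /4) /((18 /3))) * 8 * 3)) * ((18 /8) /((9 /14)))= 124.23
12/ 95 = 0.13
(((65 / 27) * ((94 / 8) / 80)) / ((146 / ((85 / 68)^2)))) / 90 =3055/72658944 = 0.00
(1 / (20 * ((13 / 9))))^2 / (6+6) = 27/270400 = 0.00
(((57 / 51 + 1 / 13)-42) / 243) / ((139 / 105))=-11690/92157 = -0.13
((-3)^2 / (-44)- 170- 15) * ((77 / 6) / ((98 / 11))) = -89639/336 = -266.78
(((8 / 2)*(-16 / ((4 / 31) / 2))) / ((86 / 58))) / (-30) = 14384/645 = 22.30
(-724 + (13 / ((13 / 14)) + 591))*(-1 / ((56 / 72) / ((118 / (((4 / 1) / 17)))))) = 153459/2 = 76729.50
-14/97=-0.14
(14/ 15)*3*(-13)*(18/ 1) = -3276/5 = -655.20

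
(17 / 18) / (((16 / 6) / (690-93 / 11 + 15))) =21709/88 = 246.69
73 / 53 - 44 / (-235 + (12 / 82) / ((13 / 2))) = 10385695/6637879 = 1.56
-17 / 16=-1.06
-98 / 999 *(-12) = 392/333 = 1.18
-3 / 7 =-0.43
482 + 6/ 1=488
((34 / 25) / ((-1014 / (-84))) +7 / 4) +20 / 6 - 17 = -598463/50700 = -11.80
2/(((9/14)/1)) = 28/9 = 3.11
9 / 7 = 1.29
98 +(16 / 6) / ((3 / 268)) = 336.22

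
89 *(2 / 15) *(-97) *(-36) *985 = 40816824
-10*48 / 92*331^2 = -13147320/23 = -571622.61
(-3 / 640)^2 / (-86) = -9/35225600 = 0.00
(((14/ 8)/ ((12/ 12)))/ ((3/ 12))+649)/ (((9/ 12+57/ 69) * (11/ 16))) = 965632/1595 = 605.41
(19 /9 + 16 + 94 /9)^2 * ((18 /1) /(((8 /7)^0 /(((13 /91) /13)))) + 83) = 500056979/7371 = 67841.13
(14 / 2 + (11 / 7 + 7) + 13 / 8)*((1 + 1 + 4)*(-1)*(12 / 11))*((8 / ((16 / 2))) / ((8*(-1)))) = 8667/616 = 14.07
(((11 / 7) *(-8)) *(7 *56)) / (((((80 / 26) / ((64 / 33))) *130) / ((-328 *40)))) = 4702208/15 = 313480.53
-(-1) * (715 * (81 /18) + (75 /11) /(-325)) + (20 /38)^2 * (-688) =312515039/103246 = 3026.90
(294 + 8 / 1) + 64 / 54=8186/27 = 303.19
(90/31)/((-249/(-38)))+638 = 1642714/2573 = 638.44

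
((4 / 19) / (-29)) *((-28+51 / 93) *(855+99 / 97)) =282647736/1656857 = 170.59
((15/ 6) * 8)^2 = 400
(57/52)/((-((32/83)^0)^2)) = -1.10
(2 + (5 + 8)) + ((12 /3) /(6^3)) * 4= 407/27 = 15.07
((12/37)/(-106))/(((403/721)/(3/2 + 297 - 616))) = 1373505/790283 = 1.74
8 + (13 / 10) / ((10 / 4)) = 213/25 = 8.52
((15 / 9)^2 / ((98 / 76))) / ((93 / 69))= 21850/13671 = 1.60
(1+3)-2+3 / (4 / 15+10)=353/154 = 2.29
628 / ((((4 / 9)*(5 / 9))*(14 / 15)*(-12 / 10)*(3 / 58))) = -614655/14 = -43903.93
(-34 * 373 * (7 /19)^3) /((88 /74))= -80473631/150898 = -533.30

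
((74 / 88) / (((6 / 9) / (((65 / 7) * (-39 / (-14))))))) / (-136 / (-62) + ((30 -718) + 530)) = -581529/2776928 = -0.21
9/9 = 1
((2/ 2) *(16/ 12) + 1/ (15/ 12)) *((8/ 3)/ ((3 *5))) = 256/675 = 0.38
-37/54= -0.69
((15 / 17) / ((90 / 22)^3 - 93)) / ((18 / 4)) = -6655/832779 = -0.01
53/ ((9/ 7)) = 371/9 = 41.22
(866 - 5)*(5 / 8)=4305/8 = 538.12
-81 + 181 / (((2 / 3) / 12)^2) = 58563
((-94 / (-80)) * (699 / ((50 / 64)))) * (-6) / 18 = -43804/125 = -350.43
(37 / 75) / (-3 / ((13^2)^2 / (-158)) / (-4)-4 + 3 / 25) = -2113514/16640277 = -0.13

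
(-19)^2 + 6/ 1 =367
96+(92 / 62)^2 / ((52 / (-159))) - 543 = -5668482/12493 = -453.73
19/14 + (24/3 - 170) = -2249/14 = -160.64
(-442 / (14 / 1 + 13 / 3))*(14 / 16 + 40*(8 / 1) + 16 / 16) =-341445/44 = -7760.11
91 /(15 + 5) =91/20 = 4.55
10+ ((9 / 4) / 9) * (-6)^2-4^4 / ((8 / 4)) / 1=-109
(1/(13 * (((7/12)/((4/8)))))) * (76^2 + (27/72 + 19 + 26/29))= 576315/1508 = 382.17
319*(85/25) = 5423/5 = 1084.60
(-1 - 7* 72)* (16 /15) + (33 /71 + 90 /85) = -1944995/3621 = -537.14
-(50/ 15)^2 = -100/9 = -11.11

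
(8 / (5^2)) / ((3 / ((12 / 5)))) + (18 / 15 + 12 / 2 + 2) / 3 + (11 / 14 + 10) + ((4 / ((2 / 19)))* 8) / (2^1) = 872069/5250 = 166.11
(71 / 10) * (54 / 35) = 1917/175 = 10.95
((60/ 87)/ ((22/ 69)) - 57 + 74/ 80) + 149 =1213323/12760 = 95.09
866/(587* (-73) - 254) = -866/43105 = -0.02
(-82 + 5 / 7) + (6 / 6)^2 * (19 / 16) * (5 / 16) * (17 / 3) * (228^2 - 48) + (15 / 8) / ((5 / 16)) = 6111789/56 = 109139.09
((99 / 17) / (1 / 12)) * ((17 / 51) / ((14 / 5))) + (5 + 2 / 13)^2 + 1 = 721612/20111 = 35.88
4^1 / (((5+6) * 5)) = 4/55 = 0.07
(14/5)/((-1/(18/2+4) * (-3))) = 12.13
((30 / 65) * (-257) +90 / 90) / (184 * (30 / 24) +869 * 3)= -1529/36881 = -0.04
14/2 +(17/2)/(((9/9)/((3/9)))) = 59/6 = 9.83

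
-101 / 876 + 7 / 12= 205/438 = 0.47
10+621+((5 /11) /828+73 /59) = 339746911/537372 = 632.24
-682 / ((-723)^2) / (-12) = 341/3136374 = 0.00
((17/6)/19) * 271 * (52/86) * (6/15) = 119782/12255 = 9.77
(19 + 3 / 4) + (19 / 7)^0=83/4 = 20.75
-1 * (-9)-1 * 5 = 4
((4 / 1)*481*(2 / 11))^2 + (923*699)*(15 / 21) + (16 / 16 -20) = 493965720/847 = 583194.47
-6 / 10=-3/5 = -0.60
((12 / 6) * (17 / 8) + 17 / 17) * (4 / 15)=7/5 = 1.40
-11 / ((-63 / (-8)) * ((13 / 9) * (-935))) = 8/7735 = 0.00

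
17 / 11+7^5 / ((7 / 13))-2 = 343338/11 = 31212.55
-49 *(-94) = 4606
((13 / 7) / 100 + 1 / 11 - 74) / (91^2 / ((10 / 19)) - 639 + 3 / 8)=-1137914/232467235 = 0.00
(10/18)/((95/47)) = 47/171 = 0.27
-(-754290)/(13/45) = 33943050/13 = 2611003.85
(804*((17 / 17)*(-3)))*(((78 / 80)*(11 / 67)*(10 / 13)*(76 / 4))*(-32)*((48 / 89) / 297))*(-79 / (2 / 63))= -72624384/89 = -816004.31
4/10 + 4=22/5 = 4.40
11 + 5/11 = 126/11 = 11.45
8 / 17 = 0.47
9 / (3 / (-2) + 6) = 2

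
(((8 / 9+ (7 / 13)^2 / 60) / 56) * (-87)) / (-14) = 788423/7949760 = 0.10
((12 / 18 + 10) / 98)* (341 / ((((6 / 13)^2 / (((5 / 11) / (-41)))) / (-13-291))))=31853120/54243 = 587.23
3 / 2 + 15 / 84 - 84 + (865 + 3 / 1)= 21999/28 = 785.68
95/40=19/8 = 2.38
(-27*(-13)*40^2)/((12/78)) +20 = 3650420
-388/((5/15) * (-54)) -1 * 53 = -283/9 = -31.44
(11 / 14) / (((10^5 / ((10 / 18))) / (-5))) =-11/504000 = 0.00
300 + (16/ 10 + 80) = 1908/5 = 381.60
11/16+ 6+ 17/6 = 457/48 = 9.52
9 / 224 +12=2697/224 = 12.04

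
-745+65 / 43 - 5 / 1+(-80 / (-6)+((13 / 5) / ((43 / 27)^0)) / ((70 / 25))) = -1326013/1806 = -734.23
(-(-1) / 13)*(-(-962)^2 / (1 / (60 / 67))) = -4271280/67 = -63750.45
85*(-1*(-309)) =26265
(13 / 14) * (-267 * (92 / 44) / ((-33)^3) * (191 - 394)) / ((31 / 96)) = -9.07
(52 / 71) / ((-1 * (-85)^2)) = -52/512975 = 0.00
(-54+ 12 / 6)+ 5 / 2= -49.50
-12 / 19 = -0.63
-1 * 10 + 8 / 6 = -26/3 = -8.67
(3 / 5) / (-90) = -1/150 = -0.01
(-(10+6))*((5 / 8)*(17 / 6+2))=-145/3 = -48.33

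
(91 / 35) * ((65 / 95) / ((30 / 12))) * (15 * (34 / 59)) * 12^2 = 4964544/5605 = 885.73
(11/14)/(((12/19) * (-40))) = -209/6720 = -0.03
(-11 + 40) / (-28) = -1.04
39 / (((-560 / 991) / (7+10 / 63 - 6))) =-940459/11760 = -79.97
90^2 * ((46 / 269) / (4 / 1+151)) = 74520/8339 = 8.94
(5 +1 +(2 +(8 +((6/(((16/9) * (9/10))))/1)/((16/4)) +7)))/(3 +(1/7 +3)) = 2681/688 = 3.90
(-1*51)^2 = 2601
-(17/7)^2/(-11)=289/539 = 0.54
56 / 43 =1.30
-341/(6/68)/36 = -5797/54 = -107.35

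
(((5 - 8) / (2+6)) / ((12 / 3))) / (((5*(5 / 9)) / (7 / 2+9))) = -27/64 = -0.42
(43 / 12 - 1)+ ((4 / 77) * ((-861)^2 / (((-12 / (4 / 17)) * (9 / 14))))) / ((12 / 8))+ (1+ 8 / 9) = -778.60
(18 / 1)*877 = 15786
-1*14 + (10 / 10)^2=-13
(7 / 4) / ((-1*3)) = -7/12 = -0.58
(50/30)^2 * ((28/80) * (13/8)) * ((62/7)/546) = 155/6048 = 0.03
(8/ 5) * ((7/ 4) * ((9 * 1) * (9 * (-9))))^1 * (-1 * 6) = 61236/5 = 12247.20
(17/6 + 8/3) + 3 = 8.50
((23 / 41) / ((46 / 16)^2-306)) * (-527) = 0.99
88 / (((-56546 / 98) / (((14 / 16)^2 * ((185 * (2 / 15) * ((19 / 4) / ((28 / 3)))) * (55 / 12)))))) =-2977205/443136 = -6.72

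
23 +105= 128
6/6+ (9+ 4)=14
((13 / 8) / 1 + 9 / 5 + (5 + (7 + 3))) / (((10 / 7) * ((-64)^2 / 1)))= 5159/1638400 = 0.00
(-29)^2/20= 841/20 = 42.05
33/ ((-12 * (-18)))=11/72 = 0.15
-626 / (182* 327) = -313/29757 = -0.01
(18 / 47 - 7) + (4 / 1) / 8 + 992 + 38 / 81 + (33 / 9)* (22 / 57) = 142896347/144666 = 987.77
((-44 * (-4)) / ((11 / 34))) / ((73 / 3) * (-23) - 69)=-816/943 = -0.87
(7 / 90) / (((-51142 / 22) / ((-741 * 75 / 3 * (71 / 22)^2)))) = 478895/74184 = 6.46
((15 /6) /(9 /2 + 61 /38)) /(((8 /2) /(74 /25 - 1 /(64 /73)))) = 55309/296960 = 0.19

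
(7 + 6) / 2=13/2 = 6.50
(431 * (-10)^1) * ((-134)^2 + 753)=-80635790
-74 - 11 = -85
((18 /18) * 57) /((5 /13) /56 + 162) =41496/117941 = 0.35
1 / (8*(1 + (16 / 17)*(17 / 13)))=0.06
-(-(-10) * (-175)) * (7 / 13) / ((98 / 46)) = 5750/13 = 442.31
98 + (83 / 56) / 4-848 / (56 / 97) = -306989/224 = -1370.49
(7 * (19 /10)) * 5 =133/2 = 66.50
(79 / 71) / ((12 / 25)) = 1975/852 = 2.32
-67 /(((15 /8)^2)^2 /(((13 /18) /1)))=-3.92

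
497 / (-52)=-497/52 = -9.56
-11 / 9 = -1.22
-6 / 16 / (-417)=1/1112 = 0.00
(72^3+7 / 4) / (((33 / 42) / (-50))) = -261274825/11 = -23752256.82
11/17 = 0.65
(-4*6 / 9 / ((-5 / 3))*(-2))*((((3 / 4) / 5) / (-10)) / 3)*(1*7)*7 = 98/125 = 0.78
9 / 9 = 1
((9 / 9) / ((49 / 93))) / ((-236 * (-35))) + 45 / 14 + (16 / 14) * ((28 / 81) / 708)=316208329/98351820 = 3.22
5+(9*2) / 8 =29/4 = 7.25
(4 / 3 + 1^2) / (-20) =-7/60 = -0.12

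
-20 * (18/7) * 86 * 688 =-21300480/7 = -3042925.71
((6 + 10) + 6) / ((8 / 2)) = 11/2 = 5.50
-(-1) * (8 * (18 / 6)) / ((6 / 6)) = 24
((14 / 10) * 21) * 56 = 8232/5 = 1646.40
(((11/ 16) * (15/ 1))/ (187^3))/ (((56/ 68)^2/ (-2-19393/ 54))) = -97505/116113536 = 0.00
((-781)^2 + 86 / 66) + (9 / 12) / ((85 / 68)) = 100643879/165 = 609962.90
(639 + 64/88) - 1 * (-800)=15837/11 = 1439.73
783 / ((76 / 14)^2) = 38367/1444 = 26.57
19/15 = 1.27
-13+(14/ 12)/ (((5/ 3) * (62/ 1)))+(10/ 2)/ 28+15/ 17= -11.93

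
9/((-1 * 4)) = -9/4 = -2.25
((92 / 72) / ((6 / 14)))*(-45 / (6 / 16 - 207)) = 3220/4959 = 0.65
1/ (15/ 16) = 1.07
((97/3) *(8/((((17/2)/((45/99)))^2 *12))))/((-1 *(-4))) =4850/314721 = 0.02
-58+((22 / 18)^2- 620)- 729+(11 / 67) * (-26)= -7650848/5427 = -1409.77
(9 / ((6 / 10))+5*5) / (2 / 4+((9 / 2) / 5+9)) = 50/13 = 3.85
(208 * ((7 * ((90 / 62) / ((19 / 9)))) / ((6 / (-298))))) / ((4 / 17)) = -124471620/589 = -211327.03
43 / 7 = 6.14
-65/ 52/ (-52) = 5/208 = 0.02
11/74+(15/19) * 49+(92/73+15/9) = 12858427/307914 = 41.76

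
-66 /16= -33/8 = -4.12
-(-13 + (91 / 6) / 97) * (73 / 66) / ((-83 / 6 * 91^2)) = -41975/338480142 = 0.00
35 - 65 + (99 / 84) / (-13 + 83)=-58767/1960 = -29.98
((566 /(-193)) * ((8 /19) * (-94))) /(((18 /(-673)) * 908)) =-4.78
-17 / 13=-1.31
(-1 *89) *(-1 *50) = 4450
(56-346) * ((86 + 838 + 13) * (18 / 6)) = -815190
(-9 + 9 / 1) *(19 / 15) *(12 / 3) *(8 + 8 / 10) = 0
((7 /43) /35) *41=41/215 = 0.19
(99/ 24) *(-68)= -561/2 = -280.50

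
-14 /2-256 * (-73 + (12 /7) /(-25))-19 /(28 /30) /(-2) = 13096113/700 = 18708.73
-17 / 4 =-4.25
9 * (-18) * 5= -810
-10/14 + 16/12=0.62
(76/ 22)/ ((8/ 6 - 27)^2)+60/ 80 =197025/260876 = 0.76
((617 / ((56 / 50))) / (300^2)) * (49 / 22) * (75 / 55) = 4319/232320 = 0.02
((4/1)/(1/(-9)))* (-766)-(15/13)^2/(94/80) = 219027168/7943 = 27574.87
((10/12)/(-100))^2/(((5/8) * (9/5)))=1/16200 = 0.00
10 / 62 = 0.16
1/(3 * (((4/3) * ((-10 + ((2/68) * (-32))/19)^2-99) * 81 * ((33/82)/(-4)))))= -8554978/555836985 = -0.02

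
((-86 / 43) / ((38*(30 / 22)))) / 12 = -11/3420 = 0.00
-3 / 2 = -1.50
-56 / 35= -8/5 = -1.60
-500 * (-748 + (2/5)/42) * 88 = 691143200/21 = 32911580.95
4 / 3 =1.33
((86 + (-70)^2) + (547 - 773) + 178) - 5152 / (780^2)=187767128/38025 = 4937.99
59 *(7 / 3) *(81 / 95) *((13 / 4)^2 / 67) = 1884519/101840 = 18.50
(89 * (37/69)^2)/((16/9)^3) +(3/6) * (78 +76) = 176711489/2166784 = 81.55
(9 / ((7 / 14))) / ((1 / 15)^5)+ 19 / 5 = 68343769/5 = 13668753.80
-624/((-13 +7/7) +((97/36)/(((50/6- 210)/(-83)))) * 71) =-4530240/484501 = -9.35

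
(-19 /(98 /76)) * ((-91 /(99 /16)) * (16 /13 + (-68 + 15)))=-11218.61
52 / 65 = 4/5 = 0.80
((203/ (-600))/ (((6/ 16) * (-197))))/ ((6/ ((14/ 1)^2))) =19894/132975 = 0.15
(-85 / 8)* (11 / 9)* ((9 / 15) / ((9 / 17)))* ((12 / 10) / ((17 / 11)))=-2057/180 = -11.43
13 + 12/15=69/5 = 13.80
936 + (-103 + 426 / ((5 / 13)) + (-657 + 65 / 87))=1284.35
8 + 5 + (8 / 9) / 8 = 118/9 = 13.11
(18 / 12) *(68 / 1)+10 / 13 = 1336/13 = 102.77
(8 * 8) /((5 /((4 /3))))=256/15 = 17.07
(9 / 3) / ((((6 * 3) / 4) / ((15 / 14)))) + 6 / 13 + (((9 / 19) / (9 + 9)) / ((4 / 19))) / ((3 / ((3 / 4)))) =3515/2912 = 1.21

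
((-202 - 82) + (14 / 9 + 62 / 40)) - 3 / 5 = -50669/180 = -281.49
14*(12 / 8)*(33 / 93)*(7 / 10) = 5.22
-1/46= -0.02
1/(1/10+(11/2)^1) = 5/28 = 0.18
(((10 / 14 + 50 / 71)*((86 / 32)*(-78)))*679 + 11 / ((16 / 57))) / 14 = -229318773/15904 = -14418.94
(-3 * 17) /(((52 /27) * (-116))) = 1377/6032 = 0.23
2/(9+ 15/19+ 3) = 38/243 = 0.16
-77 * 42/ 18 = -179.67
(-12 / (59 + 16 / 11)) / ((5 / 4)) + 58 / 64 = 79529/106400 = 0.75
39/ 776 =0.05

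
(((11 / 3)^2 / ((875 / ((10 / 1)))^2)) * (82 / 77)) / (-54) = -1804/52093125 = 0.00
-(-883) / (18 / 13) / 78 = 883/108 = 8.18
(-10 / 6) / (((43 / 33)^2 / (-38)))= 68970/1849 = 37.30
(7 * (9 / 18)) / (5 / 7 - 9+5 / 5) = -49/102 = -0.48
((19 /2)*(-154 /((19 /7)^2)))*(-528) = 1992144/19 = 104849.68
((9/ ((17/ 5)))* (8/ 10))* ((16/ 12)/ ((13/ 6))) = 1.30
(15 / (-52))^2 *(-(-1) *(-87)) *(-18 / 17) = 176175/22984 = 7.67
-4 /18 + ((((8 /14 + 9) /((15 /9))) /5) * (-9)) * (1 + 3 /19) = -12.19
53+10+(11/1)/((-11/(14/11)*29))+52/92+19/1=605459/7337 = 82.52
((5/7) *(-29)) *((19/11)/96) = -2755/7392 = -0.37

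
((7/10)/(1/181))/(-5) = -1267/50 = -25.34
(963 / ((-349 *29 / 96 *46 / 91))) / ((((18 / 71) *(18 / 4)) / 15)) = -55306160/232783 = -237.59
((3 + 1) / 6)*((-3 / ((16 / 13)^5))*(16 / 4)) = -371293/131072 = -2.83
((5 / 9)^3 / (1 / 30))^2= 1562500/59049 = 26.46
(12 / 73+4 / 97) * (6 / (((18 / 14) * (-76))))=-5096/403617 = -0.01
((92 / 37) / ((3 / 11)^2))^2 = 123921424/110889 = 1117.53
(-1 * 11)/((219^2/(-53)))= 583/47961 = 0.01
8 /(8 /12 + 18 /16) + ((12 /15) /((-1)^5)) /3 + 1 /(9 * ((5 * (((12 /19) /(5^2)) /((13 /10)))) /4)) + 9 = 206339/11610 = 17.77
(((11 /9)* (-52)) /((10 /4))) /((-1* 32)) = 143/180 = 0.79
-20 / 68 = -5/17 = -0.29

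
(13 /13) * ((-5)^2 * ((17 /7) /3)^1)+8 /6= 151/7 = 21.57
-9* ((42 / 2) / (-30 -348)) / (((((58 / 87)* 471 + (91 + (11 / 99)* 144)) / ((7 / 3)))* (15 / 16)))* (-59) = -3304/18945 = -0.17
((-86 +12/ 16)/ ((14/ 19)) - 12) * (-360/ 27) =35755/21 = 1702.62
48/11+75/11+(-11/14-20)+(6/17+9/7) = -2979/374 = -7.97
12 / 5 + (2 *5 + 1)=67/5 = 13.40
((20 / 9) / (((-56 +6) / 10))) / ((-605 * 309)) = 4/1682505 = 0.00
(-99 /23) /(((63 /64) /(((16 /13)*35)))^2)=-288358400/34983 = -8242.82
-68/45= -1.51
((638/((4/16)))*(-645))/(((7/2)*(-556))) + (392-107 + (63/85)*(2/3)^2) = 93554869/82705 = 1131.19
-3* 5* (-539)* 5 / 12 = 13475/4 = 3368.75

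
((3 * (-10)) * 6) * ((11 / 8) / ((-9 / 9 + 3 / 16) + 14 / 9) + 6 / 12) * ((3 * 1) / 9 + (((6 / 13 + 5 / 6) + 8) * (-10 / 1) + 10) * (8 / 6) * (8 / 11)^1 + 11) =447338020/15301 = 29235.87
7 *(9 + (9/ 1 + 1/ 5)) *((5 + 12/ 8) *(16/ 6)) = 33124/15 = 2208.27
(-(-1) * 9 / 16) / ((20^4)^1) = 9/2560000 = 0.00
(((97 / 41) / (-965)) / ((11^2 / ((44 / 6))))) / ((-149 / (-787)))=-152678/194541105 = 0.00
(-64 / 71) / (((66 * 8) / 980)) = -3920/2343 = -1.67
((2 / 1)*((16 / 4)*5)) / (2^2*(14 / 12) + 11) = 120/47 = 2.55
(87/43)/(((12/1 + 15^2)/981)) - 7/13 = 346058/44161 = 7.84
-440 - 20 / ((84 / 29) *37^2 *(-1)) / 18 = -227691935/517482 = -440.00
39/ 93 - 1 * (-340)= 10553/31 = 340.42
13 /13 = 1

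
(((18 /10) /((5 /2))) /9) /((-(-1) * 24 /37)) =37/300 = 0.12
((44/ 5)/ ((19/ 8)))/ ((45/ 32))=11264/4275 = 2.63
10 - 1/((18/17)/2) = 73/9 = 8.11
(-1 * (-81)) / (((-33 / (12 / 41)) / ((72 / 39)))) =-7776/5863 = -1.33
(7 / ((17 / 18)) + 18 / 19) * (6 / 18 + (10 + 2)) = 33300/323 = 103.10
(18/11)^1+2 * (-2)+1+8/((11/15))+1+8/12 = 370/33 = 11.21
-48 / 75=-16/25 = -0.64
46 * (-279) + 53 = -12781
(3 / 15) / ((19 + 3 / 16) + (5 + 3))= 16/2175 = 0.01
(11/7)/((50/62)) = 341/175 = 1.95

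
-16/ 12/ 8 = -1/6 = -0.17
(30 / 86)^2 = 225/1849 = 0.12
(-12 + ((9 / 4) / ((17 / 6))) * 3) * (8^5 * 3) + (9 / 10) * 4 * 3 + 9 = -945433.38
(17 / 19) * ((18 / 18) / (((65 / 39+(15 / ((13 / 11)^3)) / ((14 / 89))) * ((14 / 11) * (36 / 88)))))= 0.03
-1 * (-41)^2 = -1681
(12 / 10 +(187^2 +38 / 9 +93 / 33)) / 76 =460.23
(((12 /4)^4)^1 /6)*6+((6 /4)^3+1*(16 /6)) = 2089/24 = 87.04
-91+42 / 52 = -2345/26 = -90.19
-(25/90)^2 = -25/324 = -0.08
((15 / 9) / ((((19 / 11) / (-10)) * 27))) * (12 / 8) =-275/513 = -0.54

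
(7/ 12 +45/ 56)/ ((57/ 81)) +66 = 72321/1064 = 67.97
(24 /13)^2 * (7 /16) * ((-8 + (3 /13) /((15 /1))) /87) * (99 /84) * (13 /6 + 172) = -3579543/127426 = -28.09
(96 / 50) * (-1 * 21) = -1008/25 = -40.32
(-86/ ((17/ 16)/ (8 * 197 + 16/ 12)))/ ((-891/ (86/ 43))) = 13022464/45441 = 286.58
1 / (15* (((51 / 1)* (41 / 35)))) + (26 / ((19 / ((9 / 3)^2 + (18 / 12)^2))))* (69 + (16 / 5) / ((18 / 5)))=1075.92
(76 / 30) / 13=38/195 = 0.19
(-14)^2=196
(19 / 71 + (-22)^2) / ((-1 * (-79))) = 34383/5609 = 6.13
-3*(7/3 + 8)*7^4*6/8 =-223293/4 = -55823.25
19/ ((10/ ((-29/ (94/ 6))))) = -1653/470 = -3.52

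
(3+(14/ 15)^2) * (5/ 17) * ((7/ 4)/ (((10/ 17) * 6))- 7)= -1359631/183600 = -7.41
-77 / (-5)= 77/5 = 15.40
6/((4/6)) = 9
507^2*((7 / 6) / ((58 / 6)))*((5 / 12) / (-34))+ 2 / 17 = -2997977/7888 = -380.07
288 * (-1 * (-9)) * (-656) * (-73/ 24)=5171904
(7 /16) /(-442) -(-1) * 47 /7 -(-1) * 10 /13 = 370415/49504 = 7.48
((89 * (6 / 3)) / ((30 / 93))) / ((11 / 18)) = 49662/55 = 902.95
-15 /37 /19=-15/703 = -0.02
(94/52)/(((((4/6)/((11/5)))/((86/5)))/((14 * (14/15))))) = 1340.70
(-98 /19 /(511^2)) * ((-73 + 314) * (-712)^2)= -2413.28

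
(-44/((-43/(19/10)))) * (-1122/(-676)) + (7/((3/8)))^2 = 115001801/327015 = 351.67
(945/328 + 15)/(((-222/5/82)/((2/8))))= -9775/1184 = -8.26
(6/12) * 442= 221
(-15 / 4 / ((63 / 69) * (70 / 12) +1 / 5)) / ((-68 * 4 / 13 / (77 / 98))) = 246675/9679936 = 0.03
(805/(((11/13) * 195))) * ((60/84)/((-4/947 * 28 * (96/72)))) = -108905/4928 = -22.10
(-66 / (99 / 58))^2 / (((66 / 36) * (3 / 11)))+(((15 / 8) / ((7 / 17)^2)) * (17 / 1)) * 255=179679529/3528 = 50929.57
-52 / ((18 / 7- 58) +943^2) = -364/6224355 = 0.00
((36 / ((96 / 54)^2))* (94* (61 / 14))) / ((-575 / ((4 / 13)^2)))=-0.77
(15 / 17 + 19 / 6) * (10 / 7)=5.78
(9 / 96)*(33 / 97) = 99/3104 = 0.03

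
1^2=1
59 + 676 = 735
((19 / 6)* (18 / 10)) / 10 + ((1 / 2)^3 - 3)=-2.30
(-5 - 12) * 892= -15164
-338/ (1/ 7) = -2366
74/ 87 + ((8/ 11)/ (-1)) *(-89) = 62758/957 = 65.58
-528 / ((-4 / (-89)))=-11748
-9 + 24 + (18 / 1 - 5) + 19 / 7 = 215/7 = 30.71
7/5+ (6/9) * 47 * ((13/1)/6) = 69.29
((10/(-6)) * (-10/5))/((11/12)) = 40/11 = 3.64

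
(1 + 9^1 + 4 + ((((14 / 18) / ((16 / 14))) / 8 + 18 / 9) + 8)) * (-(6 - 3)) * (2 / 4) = -13873/384 = -36.13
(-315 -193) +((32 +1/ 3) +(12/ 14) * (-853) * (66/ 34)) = -676495/357 = -1894.94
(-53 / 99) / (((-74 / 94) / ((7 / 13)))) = 17437/47619 = 0.37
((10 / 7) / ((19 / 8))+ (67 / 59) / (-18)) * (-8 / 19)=-304196/1341837 = -0.23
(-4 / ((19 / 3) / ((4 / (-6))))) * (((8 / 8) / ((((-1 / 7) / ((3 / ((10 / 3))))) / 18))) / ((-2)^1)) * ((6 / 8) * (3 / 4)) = 5103/380 = 13.43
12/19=0.63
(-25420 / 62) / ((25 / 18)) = -1476/5 = -295.20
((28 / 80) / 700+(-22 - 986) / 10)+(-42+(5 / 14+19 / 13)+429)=52419491/182000 = 288.02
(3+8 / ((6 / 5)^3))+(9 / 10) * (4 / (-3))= 868/135 = 6.43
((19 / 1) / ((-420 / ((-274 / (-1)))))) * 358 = -465937/105 = -4437.50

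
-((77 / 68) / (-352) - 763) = 1660295/2176 = 763.00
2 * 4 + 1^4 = 9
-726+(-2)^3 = -734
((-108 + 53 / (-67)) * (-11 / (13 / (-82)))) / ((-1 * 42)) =3287339/18291 = 179.72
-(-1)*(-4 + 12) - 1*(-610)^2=-372092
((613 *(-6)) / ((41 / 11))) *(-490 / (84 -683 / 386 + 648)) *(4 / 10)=437270064/1650947 = 264.86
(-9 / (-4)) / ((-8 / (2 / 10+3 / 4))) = -0.27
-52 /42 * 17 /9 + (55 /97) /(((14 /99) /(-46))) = -3424219/18333 = -186.78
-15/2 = -7.50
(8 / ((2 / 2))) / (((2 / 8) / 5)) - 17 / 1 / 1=143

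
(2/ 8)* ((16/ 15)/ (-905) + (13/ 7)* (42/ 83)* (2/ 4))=528097/4506900 = 0.12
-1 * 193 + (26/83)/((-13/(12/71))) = -1137373/5893 = -193.00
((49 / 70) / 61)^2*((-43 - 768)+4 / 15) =-595889/5581500 = -0.11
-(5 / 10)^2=-1/4 = -0.25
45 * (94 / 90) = 47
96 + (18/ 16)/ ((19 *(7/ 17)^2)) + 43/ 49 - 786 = -5129983/7448 = -688.77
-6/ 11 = -0.55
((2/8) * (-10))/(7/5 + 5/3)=-75/92 = -0.82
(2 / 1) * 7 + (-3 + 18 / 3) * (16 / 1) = 62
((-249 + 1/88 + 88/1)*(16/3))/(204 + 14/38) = -538346/128139 = -4.20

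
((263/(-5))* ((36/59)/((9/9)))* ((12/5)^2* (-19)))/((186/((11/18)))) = 2638416/228625 = 11.54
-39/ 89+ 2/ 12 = -145/534 = -0.27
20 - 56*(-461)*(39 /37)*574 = 577917716/37 = 15619397.73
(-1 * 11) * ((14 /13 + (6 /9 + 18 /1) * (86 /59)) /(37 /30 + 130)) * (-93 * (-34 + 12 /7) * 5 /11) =-315202200/97409 = -3235.86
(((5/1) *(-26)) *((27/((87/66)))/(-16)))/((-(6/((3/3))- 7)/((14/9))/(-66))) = -495495/29 = -17086.03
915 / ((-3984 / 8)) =-305/166 = -1.84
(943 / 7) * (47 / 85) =44321/595 = 74.49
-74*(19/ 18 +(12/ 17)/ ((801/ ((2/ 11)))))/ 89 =-11701805/13331043 = -0.88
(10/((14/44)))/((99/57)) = 380/21 = 18.10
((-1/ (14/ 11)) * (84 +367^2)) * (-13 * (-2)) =-19272539/7 = -2753219.86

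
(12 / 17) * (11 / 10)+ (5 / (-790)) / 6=62483/80580 = 0.78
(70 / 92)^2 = 1225/2116 = 0.58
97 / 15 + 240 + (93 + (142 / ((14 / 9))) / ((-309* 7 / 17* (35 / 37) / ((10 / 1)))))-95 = 236.88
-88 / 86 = -44/43 = -1.02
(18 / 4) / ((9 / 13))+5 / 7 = 101/14 = 7.21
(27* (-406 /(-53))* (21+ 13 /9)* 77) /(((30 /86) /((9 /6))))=407312598/265 = 1537028.67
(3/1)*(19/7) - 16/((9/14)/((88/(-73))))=175433/4599 = 38.15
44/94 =22/47 = 0.47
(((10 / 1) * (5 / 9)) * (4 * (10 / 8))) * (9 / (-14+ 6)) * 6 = -375/2 = -187.50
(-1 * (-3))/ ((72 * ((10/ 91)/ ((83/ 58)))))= 7553/13920 = 0.54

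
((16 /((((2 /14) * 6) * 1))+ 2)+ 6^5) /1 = 23390/3 = 7796.67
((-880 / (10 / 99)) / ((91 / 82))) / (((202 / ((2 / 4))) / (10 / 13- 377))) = 873513036/119483 = 7310.77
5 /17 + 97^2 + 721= 172215/17 = 10130.29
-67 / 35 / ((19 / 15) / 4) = -804/133 = -6.05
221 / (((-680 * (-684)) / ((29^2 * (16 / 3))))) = 10933/5130 = 2.13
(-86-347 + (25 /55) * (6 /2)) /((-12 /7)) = 8309/33 = 251.79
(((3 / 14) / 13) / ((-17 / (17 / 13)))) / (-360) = 1/283920 = 0.00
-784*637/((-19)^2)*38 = -998816/19 = -52569.26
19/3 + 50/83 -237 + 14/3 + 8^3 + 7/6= 143309/498 = 287.77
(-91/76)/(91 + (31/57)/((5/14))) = -195/15068 = -0.01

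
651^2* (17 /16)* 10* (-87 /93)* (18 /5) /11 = -60658227/44 = -1378596.07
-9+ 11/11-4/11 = -92/11 = -8.36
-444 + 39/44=-19497/44 = -443.11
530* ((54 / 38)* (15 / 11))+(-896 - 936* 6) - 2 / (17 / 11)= -19492684/3553 = -5486.26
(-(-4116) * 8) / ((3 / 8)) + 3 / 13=1141507/13 = 87808.23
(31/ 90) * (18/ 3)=31/15 = 2.07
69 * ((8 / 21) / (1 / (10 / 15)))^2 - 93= -117151/1323 = -88.55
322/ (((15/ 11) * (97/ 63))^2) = 17182242/235225 = 73.05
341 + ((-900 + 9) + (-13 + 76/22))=-6155/11 = -559.55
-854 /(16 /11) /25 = -4697/200 = -23.48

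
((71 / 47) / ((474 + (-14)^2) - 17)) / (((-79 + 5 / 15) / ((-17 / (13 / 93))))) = 336753/94159988 = 0.00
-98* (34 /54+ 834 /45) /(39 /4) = -78008/405 = -192.61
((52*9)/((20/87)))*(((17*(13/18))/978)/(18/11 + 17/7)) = 6415409/1020380 = 6.29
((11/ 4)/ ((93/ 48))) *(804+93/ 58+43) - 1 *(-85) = 1159233/899 = 1289.47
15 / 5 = 3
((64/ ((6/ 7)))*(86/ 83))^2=371101696/62001 = 5985.41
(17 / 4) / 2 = 17/8 = 2.12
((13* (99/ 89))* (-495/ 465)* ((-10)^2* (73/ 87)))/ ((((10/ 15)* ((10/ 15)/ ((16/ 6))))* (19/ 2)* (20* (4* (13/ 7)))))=-8347185/1520209 = -5.49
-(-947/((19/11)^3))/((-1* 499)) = -1260457/3422641 = -0.37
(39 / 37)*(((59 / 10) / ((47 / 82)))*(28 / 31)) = 2641548/269545 = 9.80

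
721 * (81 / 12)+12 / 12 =19471/4 = 4867.75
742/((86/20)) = 7420/43 = 172.56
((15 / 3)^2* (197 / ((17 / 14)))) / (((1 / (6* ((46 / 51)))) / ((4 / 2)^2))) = 25373600/289 = 87797.92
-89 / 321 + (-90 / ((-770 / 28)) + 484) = 1719581/3531 = 487.00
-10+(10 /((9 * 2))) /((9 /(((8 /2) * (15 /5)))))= -250/27 = -9.26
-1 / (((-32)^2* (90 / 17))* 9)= -17/829440 = 0.00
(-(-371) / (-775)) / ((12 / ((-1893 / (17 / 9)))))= 2106909/52700 = 39.98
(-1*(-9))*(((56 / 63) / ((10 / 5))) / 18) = 2/9 = 0.22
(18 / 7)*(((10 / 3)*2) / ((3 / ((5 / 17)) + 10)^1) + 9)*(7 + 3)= 169620/707 = 239.92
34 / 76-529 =-20085/38 = -528.55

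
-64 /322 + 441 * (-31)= -2201063/161 = -13671.20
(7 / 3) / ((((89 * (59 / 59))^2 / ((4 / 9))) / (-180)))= -560/23763 = -0.02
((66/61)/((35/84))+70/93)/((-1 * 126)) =-47503/1786995 = -0.03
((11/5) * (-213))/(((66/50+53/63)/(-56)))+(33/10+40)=103694783/8510 = 12185.05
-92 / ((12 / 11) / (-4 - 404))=34408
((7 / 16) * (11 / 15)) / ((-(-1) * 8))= 77/1920 = 0.04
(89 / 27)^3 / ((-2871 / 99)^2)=704969/16553403 = 0.04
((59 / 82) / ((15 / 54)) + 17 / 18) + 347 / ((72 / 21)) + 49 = 2269247/14760 = 153.74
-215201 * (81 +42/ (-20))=-169793589/10 = -16979358.90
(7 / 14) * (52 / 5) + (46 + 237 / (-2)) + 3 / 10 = -67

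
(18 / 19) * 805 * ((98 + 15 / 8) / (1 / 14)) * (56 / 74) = 567297990/703 = 806967.27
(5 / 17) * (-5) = -25/17 = -1.47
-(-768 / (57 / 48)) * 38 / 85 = 289.13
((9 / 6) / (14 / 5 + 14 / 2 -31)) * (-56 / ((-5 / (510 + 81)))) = -24822/53 = -468.34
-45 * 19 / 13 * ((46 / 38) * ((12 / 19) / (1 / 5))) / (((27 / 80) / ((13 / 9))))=-184000/171 = -1076.02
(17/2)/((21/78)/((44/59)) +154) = 9724/176589 = 0.06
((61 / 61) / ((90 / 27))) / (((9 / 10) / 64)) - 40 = -56/3 = -18.67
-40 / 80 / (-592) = 1/1184 = 0.00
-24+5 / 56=-1339/56 = -23.91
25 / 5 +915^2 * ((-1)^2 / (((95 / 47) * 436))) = 7911335/8284 = 955.01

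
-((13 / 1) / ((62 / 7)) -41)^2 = -6007401/3844 = -1562.80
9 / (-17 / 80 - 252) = -720/20177 = -0.04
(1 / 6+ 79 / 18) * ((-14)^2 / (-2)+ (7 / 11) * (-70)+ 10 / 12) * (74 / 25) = -14188501/7425 = -1910.91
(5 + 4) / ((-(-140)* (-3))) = -3/140 = -0.02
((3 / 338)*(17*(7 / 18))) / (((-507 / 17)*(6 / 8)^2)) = -8092/2313441 = 0.00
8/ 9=0.89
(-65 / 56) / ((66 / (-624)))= 845/77 = 10.97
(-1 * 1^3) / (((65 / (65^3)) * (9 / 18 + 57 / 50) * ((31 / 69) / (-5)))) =36440625/1271 = 28670.83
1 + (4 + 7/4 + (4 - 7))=15/4 = 3.75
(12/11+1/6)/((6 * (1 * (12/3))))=0.05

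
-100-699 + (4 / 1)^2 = -783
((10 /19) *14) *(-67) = -9380/19 = -493.68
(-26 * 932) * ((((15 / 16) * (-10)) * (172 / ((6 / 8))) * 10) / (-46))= -260494000/23 = -11325826.09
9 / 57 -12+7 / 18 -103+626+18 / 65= 11377841/22230 = 511.82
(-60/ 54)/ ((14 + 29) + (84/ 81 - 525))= 15/6493 = 0.00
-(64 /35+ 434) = -15254/35 = -435.83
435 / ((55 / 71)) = 6177/11 = 561.55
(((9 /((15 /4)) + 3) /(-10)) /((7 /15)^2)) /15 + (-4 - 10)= -6941/490 = -14.17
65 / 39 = 5/3 = 1.67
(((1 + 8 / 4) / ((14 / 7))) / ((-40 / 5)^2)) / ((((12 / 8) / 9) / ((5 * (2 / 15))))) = 3/32 = 0.09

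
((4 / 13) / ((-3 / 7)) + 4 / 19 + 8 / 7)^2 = 10863616/26904969 = 0.40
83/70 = 1.19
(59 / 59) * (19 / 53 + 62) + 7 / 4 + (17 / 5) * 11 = 107599/1060 = 101.51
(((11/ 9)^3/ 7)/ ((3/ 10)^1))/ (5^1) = 2662/15309 = 0.17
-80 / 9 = -8.89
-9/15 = -3/5 = -0.60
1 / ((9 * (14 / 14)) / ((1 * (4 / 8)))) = 1/18 = 0.06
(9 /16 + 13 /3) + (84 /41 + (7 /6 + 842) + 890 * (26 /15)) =4708987/1968 = 2392.78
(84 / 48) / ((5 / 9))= 63/20 = 3.15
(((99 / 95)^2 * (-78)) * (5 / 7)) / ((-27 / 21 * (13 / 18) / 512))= 60217344/1805 = 33361.41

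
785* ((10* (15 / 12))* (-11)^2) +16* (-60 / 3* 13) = 2366305/2 = 1183152.50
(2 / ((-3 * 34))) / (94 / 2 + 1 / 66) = -22/52751 = 0.00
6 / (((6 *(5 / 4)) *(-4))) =-0.20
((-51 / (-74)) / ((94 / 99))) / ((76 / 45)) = 0.43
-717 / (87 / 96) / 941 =-22944/27289 = -0.84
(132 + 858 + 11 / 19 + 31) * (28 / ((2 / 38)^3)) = 196196280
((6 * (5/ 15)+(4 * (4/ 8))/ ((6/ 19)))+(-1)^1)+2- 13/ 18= 155/18 = 8.61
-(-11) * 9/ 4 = 99/4 = 24.75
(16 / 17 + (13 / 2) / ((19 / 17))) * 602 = 1313865/323 = 4067.69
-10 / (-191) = 10/191 = 0.05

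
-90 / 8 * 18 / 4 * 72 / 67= -3645/67 = -54.40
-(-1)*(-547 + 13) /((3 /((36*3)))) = -19224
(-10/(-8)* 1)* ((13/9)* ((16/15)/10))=26/135 = 0.19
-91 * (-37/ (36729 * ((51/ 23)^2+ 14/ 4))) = 39146/3594195 = 0.01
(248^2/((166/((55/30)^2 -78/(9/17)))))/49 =-39846904/36603 = -1088.62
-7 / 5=-1.40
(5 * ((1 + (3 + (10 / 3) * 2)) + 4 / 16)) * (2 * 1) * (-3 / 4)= -655/8 = -81.88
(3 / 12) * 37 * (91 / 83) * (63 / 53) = 212121/17596 = 12.06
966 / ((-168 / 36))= -207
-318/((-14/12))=1908/7 = 272.57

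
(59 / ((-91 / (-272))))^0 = 1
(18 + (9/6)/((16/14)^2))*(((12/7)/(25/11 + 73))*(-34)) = -152779/10304 = -14.83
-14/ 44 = -7/22 = -0.32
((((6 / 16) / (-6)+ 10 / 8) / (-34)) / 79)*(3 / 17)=-57/730592 = 0.00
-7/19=-0.37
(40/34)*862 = 17240/17 = 1014.12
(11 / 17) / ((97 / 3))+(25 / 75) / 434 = 44615/2146998 = 0.02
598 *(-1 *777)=-464646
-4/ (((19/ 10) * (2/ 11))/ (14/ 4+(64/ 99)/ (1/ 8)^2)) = -88850/171 = -519.59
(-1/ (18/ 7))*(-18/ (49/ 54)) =7.71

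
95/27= 3.52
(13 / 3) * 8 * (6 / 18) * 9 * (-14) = -1456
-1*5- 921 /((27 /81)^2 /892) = -7393793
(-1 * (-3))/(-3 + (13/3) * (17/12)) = 108/113 = 0.96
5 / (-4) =-5/4 = -1.25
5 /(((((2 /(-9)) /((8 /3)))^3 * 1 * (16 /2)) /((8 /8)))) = -1080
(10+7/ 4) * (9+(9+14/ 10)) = 4559/20 = 227.95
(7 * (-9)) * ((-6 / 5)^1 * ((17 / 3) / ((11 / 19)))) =40698/55 = 739.96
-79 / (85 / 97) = -7663/85 = -90.15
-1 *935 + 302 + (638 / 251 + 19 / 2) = -311721/502 = -620.96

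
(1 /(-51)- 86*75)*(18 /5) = -23220.07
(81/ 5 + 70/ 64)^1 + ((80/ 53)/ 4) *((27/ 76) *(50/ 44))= 30920059/1772320 = 17.45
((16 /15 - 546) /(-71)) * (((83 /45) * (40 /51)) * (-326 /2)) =-884688368/488835 = -1809.79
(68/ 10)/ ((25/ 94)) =3196/125 = 25.57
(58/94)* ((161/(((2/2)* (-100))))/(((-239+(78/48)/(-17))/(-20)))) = -634984/7641495 = -0.08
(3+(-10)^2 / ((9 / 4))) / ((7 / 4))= 244/9 = 27.11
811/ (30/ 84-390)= -11354/5455 = -2.08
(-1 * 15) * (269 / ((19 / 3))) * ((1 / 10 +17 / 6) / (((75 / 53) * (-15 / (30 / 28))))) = 313654/3325 = 94.33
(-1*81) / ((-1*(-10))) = -81/10 = -8.10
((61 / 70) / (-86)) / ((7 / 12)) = -0.02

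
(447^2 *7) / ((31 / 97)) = 135670311/31 = 4376461.65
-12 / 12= -1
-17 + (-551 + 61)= -507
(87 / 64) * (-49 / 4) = -4263/256 = -16.65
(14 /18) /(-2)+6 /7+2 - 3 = -67/126 = -0.53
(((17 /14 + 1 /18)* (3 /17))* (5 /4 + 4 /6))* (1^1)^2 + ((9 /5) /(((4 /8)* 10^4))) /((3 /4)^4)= 480436/1115625 = 0.43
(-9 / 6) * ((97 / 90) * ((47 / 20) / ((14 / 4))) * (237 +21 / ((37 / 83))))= -308.39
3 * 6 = 18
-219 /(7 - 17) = 219/10 = 21.90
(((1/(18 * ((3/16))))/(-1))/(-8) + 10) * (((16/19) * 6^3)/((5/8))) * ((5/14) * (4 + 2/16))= 572352/133 = 4303.40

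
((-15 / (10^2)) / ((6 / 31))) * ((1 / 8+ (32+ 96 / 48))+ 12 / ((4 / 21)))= -24087/320 = -75.27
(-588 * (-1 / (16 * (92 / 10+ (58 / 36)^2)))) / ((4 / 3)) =178605/76436 = 2.34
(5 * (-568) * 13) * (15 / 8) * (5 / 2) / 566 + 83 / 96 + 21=-7712983/27168 = -283.90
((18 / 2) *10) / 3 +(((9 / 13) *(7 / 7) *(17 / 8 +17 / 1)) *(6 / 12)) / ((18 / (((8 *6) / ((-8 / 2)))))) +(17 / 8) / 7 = 2356/91 = 25.89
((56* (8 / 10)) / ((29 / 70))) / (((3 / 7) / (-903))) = -6607552/29 = -227846.62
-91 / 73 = -1.25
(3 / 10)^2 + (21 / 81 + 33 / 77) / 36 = 18559/170100 = 0.11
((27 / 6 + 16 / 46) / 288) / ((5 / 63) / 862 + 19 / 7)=672791/108491552 = 0.01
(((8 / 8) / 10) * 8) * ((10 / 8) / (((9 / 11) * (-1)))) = -11/9 = -1.22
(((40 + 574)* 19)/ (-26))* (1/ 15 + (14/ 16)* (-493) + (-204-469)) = 495494.65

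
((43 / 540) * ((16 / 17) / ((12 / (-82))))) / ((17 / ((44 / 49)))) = -155144/5735205 = -0.03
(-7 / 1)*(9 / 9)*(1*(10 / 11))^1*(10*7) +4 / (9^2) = -396856/891 = -445.41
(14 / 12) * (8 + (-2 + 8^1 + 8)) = 25.67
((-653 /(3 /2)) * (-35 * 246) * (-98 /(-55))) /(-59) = -73465112/649 = -113197.40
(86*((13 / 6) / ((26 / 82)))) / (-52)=-11.30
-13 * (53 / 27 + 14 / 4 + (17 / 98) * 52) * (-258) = 21422557/441 = 48577.23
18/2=9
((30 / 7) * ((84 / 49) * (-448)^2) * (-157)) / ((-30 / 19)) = 146620416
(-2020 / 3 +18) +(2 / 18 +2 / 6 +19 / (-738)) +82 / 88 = -1179785/1804 = -653.98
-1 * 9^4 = -6561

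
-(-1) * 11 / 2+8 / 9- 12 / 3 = 43/18 = 2.39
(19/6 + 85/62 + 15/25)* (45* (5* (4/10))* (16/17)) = 229344/527 = 435.19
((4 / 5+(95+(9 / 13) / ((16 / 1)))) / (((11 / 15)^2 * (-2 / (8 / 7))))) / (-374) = 4485465/16472456 = 0.27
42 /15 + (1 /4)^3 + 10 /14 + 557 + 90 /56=1259187/2240 = 562.14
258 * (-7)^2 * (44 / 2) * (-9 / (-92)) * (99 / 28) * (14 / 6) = 20650707/92 = 224464.21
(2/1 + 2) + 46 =50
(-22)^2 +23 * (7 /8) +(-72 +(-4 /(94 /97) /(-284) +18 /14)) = 80995043/186872 = 433.43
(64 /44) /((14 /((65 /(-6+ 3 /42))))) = -1040/913 = -1.14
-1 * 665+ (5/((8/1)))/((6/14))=-15925/24 = -663.54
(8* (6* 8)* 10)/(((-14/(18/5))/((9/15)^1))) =-20736/35 = -592.46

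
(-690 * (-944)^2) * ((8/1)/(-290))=491907072/29 = 16962312.83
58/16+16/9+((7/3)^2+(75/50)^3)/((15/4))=1675/216 = 7.75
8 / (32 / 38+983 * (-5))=-152/93369 = 0.00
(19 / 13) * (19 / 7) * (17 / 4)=6137/364 = 16.86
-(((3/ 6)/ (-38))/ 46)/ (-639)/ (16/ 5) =-5/35743104 = 0.00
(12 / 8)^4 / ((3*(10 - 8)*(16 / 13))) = 351/512 = 0.69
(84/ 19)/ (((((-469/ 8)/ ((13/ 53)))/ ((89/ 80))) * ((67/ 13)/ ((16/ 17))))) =-1443936/384235955 = 0.00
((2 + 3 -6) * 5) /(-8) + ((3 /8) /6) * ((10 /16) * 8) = 15/16 = 0.94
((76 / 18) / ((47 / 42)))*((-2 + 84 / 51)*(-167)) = 177688/799 = 222.39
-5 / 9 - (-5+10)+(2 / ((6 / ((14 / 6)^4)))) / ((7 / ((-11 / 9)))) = -15923/2187 = -7.28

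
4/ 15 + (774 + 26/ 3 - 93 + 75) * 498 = 5712064/15 = 380804.27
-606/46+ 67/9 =-1186/207 = -5.73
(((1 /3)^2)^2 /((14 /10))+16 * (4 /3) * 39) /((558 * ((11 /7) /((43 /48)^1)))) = 20285207/23864544 = 0.85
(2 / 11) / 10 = 1/55 = 0.02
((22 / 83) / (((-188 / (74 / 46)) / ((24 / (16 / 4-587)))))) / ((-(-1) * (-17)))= -444/80840423 = 0.00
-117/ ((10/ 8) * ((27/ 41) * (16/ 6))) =-533/10 = -53.30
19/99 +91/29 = 9560/2871 = 3.33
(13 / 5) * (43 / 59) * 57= 31863/295 = 108.01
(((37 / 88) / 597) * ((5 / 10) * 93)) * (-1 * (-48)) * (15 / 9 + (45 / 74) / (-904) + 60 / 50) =89151443/19788560 = 4.51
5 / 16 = 0.31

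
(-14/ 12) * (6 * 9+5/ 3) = -1169/18 = -64.94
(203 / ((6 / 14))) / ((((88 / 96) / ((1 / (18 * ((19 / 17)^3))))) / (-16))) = -223403936/679041 = -329.00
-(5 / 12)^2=-25/144 = -0.17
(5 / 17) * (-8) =-40/17 = -2.35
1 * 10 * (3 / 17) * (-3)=-90/17 = -5.29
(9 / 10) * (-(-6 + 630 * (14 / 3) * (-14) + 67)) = 369891/10 = 36989.10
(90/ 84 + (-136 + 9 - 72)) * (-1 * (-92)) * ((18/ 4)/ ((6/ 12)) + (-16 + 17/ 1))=-1274660/7 = -182094.29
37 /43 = 0.86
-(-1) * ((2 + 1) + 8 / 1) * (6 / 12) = 11/2 = 5.50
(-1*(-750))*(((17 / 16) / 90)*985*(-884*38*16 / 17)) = -827203000/3 = -275734333.33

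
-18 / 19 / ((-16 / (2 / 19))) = 9/1444 = 0.01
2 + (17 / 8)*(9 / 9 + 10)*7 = 1325/8 = 165.62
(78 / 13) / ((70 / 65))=39/7 = 5.57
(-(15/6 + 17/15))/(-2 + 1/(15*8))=436/239 = 1.82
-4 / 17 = -0.24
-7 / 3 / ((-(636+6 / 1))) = 7/1926 = 0.00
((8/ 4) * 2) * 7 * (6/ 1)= 168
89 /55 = 1.62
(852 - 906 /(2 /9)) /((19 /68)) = -219300/19 = -11542.11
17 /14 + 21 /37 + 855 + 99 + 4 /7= 495391/518 = 956.35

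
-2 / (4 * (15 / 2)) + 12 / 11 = 169/165 = 1.02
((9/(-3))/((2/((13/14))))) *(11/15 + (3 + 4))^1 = -377/35 = -10.77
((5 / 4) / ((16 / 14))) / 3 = 35/96 = 0.36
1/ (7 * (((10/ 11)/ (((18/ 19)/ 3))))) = 33/665 = 0.05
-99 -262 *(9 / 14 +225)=-414522/7 = -59217.43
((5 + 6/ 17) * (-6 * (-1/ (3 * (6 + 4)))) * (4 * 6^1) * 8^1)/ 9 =5824/255 = 22.84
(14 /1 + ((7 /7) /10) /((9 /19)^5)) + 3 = 12514429/590490 = 21.19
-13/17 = -0.76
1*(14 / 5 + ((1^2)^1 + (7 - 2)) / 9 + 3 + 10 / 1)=247/15 = 16.47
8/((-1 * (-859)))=8/859 = 0.01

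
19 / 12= 1.58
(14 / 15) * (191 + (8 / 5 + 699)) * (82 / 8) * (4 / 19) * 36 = 64645.69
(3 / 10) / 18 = 1/60 = 0.02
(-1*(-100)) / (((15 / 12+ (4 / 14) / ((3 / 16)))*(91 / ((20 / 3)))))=8000/3029 = 2.64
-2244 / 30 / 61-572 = -174834/305 = -573.23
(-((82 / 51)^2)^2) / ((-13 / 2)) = 90424352/87947613 = 1.03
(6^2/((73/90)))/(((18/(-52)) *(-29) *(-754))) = -360/61393 = -0.01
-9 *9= -81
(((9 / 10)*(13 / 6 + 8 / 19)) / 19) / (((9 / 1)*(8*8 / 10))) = 295/138624 = 0.00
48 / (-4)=-12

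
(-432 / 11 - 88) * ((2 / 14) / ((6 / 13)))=-1300/33 = -39.39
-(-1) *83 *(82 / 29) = 6806/29 = 234.69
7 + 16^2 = 263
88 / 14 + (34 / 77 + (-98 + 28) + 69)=5.73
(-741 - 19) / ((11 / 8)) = -6080/11 = -552.73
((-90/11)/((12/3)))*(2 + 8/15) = -57/11 = -5.18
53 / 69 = 0.77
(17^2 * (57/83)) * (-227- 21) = -4085304/83 = -49220.53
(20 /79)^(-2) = 6241/400 = 15.60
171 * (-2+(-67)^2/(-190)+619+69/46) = 508617/5 = 101723.40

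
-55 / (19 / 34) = -1870/19 = -98.42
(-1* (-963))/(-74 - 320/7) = -6741/838 = -8.04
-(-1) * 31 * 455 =14105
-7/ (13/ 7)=-49/13 = -3.77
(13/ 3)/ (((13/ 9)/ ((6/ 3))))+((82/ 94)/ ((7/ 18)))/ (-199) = 392088/65471 = 5.99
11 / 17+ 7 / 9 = 218/153 = 1.42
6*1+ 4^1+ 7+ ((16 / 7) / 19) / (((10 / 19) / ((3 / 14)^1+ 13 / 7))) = 4281/245 = 17.47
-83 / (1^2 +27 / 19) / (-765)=1577/35190 = 0.04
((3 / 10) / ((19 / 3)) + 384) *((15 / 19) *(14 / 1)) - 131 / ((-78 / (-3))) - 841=31900157/9386 = 3398.70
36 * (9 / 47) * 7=2268/47 = 48.26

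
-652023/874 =-746.02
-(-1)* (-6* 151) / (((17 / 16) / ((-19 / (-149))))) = -275424/2533 = -108.73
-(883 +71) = -954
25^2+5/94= 58755/94 = 625.05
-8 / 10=-4/5 = -0.80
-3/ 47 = -0.06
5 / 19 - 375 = -7120/19 = -374.74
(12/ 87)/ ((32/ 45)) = 45/232 = 0.19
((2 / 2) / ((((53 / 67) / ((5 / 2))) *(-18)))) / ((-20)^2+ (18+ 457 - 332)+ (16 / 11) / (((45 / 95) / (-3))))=-737/2240628 = 0.00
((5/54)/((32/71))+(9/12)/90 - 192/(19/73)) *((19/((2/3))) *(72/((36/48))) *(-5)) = 121063147/12 = 10088595.58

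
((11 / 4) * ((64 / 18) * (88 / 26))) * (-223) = -863456/117 = -7379.97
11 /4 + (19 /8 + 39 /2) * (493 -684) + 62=-32907/8 = -4113.38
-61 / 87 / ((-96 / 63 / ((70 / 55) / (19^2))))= 2989/1842544 = 0.00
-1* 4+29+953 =978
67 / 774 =0.09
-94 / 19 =-4.95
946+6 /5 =4736/5 = 947.20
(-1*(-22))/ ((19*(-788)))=-11/7486 = 0.00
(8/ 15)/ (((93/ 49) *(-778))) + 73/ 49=39604211/26590095 = 1.49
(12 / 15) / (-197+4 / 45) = -36/8861 = 0.00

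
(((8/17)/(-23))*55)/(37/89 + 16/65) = -2545400/1497139 = -1.70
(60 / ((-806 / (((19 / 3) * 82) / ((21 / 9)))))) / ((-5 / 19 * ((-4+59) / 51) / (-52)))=-36232848/11935 = -3035.85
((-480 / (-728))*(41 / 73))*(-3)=-7380/6643 = -1.11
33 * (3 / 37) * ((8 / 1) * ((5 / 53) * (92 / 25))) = 72864/9805 = 7.43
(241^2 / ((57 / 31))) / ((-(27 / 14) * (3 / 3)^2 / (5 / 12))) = -6824.55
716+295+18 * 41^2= 31269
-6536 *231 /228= -6622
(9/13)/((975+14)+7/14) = 18/25727 = 0.00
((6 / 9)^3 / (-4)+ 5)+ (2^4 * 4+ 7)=2050/27 = 75.93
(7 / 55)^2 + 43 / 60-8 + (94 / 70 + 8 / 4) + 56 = 13232441/254100 = 52.08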